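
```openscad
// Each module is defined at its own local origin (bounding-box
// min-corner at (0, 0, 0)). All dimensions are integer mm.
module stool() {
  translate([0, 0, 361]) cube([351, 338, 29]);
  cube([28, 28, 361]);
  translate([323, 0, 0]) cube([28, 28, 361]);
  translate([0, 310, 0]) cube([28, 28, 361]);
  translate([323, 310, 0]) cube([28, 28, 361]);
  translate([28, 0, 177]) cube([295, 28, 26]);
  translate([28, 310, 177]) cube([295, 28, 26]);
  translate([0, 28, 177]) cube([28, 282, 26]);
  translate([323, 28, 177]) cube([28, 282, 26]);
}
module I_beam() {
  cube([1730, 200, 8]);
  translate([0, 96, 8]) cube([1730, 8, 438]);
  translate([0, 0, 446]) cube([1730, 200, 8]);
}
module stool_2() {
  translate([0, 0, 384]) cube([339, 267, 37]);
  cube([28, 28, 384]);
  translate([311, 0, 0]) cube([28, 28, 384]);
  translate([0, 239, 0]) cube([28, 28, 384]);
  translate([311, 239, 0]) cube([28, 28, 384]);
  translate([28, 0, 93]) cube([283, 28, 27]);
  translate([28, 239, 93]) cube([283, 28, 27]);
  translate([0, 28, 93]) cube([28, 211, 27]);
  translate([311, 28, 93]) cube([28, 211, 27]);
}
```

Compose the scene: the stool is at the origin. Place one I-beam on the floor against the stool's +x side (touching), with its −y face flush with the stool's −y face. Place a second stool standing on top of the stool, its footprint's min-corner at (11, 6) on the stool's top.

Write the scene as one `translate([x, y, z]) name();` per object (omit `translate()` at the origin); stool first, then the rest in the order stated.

stool();
translate([351, 0, 0]) I_beam();
translate([11, 6, 390]) stool_2();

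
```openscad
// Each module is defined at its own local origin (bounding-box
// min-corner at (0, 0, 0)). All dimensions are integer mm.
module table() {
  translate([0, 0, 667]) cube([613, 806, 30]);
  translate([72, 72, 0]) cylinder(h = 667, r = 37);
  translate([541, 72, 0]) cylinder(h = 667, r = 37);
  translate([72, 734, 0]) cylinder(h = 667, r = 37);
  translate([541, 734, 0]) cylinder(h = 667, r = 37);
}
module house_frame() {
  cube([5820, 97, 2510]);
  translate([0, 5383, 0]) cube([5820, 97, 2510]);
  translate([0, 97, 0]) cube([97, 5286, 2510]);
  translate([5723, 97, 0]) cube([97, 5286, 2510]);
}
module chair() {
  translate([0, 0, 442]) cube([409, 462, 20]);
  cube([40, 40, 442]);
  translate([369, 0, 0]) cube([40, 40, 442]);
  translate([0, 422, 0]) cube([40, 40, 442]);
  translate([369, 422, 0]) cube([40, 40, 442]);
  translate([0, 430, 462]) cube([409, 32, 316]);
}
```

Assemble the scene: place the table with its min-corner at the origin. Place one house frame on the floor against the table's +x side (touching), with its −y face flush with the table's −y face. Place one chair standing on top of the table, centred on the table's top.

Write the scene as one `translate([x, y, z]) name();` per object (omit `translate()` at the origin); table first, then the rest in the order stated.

table();
translate([613, 0, 0]) house_frame();
translate([102, 172, 697]) chair();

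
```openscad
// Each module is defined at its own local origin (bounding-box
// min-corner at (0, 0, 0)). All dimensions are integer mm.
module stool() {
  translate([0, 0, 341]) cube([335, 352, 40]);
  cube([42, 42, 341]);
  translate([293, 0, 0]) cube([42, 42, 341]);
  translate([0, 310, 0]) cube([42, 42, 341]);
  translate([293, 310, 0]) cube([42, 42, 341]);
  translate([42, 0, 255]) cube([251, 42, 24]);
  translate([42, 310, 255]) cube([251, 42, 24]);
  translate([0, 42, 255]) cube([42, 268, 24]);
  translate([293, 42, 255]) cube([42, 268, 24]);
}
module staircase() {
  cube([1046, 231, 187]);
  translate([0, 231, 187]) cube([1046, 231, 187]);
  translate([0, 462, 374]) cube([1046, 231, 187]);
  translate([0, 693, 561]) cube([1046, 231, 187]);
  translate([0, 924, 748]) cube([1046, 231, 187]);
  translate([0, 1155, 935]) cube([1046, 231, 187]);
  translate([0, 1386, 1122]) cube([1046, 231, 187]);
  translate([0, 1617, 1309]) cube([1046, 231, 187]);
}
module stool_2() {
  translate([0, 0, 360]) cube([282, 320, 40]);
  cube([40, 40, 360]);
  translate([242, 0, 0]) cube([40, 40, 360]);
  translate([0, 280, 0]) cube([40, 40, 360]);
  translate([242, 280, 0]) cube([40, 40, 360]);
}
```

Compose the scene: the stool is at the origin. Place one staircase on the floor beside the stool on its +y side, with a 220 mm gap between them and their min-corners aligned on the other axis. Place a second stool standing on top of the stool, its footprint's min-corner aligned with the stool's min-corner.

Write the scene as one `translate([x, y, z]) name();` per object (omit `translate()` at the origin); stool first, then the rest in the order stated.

stool();
translate([0, 572, 0]) staircase();
translate([0, 0, 381]) stool_2();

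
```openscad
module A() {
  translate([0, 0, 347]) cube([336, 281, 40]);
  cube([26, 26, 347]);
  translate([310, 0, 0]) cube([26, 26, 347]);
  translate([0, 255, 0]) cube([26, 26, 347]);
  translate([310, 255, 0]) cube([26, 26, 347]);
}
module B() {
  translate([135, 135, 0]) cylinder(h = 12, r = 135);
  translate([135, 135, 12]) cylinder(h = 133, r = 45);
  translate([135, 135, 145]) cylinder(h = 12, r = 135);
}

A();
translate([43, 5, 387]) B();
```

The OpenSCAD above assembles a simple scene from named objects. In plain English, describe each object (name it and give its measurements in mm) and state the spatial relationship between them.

A is a four-legged stool. The seat is a 336×281×40 mm slab whose top surface is at z = 387 mm; four square legs, each 26×26 mm in cross-section, run from the floor (z = 0) to the underside of the seat, each flush with a corner of the seat.

B is a spool: two coaxial disc flanges of radius 135 mm and thickness 12 mm, joined by a core cylinder of radius 45 mm and height 133 mm. The lower flange rests on z = 0 and the three cylinders share a vertical axis.

The spool is on top of the stool.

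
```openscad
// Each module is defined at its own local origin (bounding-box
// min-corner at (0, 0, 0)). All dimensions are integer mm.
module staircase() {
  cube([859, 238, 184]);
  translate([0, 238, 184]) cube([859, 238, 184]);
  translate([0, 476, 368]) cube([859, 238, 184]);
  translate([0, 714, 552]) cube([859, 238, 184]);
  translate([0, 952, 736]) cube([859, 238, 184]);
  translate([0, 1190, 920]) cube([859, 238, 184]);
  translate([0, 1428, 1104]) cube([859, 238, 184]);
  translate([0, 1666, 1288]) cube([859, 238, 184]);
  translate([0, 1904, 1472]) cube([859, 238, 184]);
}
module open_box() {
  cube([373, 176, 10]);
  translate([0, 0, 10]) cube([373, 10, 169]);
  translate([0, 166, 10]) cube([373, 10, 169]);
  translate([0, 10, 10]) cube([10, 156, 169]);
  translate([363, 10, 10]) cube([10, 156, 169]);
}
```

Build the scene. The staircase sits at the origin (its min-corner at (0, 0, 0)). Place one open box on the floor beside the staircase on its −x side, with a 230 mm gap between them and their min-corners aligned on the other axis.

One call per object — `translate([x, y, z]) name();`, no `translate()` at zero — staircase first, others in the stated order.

staircase();
translate([-603, 0, 0]) open_box();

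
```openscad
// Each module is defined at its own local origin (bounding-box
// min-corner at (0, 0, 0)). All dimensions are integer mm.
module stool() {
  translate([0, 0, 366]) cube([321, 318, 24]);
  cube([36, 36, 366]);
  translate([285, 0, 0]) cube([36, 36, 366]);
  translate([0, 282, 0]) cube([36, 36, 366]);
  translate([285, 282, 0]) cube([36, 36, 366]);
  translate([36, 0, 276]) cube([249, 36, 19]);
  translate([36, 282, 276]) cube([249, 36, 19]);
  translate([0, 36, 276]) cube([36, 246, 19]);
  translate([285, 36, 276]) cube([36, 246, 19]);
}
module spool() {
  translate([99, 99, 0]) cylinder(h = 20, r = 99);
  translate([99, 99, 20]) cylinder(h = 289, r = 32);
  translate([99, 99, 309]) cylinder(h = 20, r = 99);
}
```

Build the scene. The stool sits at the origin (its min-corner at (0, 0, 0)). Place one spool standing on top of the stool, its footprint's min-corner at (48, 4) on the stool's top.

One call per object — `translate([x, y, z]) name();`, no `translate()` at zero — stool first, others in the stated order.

stool();
translate([48, 4, 390]) spool();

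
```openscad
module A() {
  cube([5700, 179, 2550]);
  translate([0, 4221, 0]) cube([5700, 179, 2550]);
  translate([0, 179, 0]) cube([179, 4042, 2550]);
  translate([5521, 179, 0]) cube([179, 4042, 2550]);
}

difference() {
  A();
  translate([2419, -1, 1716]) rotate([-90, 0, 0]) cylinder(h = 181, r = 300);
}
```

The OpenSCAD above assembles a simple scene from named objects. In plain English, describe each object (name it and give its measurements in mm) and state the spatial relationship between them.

A is a box-shaped house frame (walls only): outside footprint 5700×4400 mm, wall height 2550 mm, wall thickness 179 mm. The two y-facing walls run the full x-width; the two x-facing walls fit between the inner faces of the y-facing walls.

The house frame has a circular hole of radius 300 mm through its front wall, centred at (x = 2419, z = 1716).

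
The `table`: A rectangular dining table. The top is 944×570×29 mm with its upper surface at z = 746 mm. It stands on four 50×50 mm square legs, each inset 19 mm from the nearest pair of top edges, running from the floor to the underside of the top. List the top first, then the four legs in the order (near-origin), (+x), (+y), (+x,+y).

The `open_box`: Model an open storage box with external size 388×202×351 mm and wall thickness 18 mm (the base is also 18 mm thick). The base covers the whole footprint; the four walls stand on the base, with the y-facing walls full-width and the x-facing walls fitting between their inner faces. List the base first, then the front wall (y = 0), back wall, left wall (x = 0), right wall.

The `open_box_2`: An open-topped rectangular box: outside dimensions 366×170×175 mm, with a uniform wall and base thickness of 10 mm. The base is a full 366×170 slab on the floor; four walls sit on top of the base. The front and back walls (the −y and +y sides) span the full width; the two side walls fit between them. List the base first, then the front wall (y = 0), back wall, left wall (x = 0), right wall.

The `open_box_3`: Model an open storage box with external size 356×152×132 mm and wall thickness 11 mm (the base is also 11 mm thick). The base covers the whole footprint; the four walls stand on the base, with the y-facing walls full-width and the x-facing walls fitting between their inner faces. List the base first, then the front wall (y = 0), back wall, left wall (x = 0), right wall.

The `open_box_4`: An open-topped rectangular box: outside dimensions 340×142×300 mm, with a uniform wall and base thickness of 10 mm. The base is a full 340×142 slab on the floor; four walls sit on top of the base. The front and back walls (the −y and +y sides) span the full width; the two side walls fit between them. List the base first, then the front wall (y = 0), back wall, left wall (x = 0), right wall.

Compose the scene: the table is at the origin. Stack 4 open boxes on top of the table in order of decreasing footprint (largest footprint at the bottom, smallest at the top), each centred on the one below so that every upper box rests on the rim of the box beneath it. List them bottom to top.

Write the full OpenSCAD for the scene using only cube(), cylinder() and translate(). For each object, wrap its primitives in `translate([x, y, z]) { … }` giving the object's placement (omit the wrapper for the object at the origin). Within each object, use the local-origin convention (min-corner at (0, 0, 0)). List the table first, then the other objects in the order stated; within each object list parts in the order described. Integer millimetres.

translate([0, 0, 717]) cube([944, 570, 29]);
translate([19, 19, 0]) cube([50, 50, 717]);
translate([875, 19, 0]) cube([50, 50, 717]);
translate([19, 501, 0]) cube([50, 50, 717]);
translate([875, 501, 0]) cube([50, 50, 717]);
translate([278, 184, 746]) {
  cube([388, 202, 18]);
  translate([0, 0, 18]) cube([388, 18, 333]);
  translate([0, 184, 18]) cube([388, 18, 333]);
  translate([0, 18, 18]) cube([18, 166, 333]);
  translate([370, 18, 18]) cube([18, 166, 333]);
}
translate([289, 200, 1097]) {
  cube([366, 170, 10]);
  translate([0, 0, 10]) cube([366, 10, 165]);
  translate([0, 160, 10]) cube([366, 10, 165]);
  translate([0, 10, 10]) cube([10, 150, 165]);
  translate([356, 10, 10]) cube([10, 150, 165]);
}
translate([294, 209, 1272]) {
  cube([356, 152, 11]);
  translate([0, 0, 11]) cube([356, 11, 121]);
  translate([0, 141, 11]) cube([356, 11, 121]);
  translate([0, 11, 11]) cube([11, 130, 121]);
  translate([345, 11, 11]) cube([11, 130, 121]);
}
translate([302, 214, 1404]) {
  cube([340, 142, 10]);
  translate([0, 0, 10]) cube([340, 10, 290]);
  translate([0, 132, 10]) cube([340, 10, 290]);
  translate([0, 10, 10]) cube([10, 122, 290]);
  translate([330, 10, 10]) cube([10, 122, 290]);
}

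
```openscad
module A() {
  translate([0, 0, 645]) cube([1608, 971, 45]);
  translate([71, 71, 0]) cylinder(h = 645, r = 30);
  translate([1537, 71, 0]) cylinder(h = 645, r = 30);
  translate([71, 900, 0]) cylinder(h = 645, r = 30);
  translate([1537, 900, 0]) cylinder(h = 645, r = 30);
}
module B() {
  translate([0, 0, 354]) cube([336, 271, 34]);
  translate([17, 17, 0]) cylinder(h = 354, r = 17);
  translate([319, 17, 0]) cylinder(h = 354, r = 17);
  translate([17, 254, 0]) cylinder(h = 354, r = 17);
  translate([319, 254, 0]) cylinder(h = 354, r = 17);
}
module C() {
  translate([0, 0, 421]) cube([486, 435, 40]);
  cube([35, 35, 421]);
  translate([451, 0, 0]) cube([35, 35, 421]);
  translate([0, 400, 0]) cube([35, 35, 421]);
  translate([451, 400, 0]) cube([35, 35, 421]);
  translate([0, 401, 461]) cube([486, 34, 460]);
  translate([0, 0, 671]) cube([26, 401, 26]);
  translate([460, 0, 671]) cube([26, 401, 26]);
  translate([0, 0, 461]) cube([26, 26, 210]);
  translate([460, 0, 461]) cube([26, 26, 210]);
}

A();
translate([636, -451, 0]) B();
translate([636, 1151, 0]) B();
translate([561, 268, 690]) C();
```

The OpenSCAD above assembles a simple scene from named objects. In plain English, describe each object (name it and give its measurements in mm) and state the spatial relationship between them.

A is a table with a 1608×971 mm rectangular top, 45 mm thick, top surface at z = 690 mm, supported by four round legs of 60 mm diameter, each leg's bounding box inset 41 mm from the nearest pair of top edges, running from the floor.

B is a four-legged stool. The seat is a 336×271×34 mm slab whose top surface is at z = 388 mm; four round legs, each 34 mm in diameter, run from the floor (z = 0) to the underside of the seat, each leg's axis is inset half a diameter from the nearest pair of seat edges (so the leg's bounding box is flush with the corner).

C is a chair: 486×435 mm seat, 40 mm thick, top at z = 461 mm, on four 35 mm square corner legs flush with the seat edges. A 34 mm thick backrest slab spans the full seat width, extending 460 mm above the seat top, its back face flush with the seat's +y edge. Two armrests of 26×26 mm section run along each side from the seat's front edge to the front of the backrest, top faces 236 mm above the seat top and outer faces flush with the seat's x-edges; a 26×26 mm post under the front of each armrest stands on the seat at the front corner.

Two stools sit around the table at the −y, +y sides. The chair is on top of the table, centred.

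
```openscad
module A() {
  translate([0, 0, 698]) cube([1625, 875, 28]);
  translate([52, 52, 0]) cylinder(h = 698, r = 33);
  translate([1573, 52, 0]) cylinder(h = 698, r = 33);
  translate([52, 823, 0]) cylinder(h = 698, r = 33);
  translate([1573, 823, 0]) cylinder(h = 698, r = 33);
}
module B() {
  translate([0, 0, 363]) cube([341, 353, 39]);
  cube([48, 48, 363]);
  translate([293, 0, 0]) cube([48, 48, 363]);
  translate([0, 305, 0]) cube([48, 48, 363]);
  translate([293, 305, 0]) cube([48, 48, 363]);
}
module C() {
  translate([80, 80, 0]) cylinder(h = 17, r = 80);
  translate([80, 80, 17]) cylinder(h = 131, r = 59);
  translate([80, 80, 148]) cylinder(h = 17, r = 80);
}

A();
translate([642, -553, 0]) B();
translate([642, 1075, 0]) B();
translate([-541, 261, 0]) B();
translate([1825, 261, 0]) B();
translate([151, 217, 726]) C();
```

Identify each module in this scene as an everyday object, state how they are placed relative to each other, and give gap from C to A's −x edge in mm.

A is a table. B is a stool. C is a spool. Four stools sit around the table at the −y, +y, −x, +x sides. The spool is on top of the table. The gap from the spool to the table's −x edge is 151 mm.

The spool's min-x is at 151; the table's min-x is 0; gap = 151 mm.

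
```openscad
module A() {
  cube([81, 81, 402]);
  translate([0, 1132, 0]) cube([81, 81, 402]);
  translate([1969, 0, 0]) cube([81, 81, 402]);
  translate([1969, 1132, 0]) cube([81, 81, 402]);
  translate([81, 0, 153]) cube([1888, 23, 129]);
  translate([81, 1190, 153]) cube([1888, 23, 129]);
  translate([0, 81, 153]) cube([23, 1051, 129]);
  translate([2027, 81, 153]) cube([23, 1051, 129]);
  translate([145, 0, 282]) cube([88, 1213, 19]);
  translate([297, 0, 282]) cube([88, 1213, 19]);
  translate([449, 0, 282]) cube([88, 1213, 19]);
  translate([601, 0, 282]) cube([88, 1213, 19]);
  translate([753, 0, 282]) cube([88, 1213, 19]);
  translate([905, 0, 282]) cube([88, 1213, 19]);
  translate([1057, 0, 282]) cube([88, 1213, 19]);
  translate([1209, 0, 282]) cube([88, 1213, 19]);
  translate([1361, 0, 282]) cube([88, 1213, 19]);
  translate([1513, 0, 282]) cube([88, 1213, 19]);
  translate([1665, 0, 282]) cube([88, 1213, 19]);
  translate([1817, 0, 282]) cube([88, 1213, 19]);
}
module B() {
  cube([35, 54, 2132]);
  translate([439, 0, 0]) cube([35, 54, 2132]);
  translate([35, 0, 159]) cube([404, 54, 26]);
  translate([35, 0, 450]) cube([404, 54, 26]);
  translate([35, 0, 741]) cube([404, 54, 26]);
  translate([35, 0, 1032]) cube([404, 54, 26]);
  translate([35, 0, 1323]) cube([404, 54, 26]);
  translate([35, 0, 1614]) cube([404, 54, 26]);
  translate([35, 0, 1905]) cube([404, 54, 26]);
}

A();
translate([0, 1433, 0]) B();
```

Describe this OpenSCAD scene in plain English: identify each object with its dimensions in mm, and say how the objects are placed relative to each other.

A is a bed frame 2050 mm long (x) by 1213 mm wide (y). Four 81×81 mm corner posts, 402 mm tall, at the corners of the footprint. Four rails of 23 mm thickness and 129 mm height run between adjacent posts with their undersides at z = 153 mm, their outer faces flush with the outside of the frame (the two x-running rails run between the posts' inner faces; the two y-running rails run between the posts' inner faces). 12 slats, each 88 mm wide (x) and 19 mm thick, lie across the top of the two x-running rails, running the full 1213 mm width of the frame in y; the slats are evenly spaced along x between the inner faces of the end posts with equal gaps (rounded down to the nearest mm) at the −x end and between each pair — any rounding remainder accumulates at the +x end.

B is a wooden ladder with two side rails of 35×54 mm section and 2132 mm height, set 474 mm apart overall. Between them run 7 rectangular rungs (54 mm deep, 26 mm thick), front faces flush with the rails' −y face. The bottom of the first rung is 159 mm above the floor and each subsequent rung is 291 mm higher than the one below.

The ladder is on the floor beside the bed frame on its +y side.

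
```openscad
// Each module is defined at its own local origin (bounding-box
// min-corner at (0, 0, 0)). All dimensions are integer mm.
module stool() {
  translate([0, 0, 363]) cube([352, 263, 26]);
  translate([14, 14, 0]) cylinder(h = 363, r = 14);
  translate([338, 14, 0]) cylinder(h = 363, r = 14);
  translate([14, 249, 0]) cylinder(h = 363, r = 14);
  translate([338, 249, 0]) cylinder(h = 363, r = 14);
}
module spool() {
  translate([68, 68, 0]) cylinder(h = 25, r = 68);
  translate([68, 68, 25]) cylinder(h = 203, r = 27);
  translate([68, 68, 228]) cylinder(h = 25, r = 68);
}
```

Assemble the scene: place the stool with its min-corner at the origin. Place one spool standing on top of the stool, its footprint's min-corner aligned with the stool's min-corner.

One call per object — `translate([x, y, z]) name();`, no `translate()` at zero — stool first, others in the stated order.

stool();
translate([0, 0, 389]) spool();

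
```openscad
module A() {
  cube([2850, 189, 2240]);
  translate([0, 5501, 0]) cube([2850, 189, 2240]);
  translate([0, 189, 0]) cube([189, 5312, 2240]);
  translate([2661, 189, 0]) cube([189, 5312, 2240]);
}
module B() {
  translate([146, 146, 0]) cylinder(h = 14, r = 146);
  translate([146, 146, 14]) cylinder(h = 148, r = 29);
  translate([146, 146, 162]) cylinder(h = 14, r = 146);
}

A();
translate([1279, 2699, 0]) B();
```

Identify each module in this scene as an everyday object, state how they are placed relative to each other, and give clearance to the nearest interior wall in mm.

Clearances: x = 1090, y = 2510; minimum 1090 mm.

A is a house frame. B is a spool. The spool sits inside the house frame, centred. The clearance to the nearest interior wall is 1090 mm.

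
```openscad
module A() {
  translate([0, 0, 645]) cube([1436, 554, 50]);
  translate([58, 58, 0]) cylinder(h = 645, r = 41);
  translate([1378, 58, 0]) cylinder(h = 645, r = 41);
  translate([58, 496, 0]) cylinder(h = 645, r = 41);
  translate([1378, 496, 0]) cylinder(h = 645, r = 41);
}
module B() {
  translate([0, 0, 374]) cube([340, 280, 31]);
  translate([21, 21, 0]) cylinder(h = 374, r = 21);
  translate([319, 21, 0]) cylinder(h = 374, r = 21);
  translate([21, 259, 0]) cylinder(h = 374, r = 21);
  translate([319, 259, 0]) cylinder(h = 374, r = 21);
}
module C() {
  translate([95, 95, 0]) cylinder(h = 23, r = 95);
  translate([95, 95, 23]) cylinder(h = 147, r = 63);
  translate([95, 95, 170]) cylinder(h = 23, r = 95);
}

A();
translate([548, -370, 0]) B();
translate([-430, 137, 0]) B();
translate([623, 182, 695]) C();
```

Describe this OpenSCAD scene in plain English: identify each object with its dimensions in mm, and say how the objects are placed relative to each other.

A is a table with a 1436×554 mm rectangular top, 50 mm thick, top surface at z = 695 mm, supported by four round legs of 82 mm diameter, each leg's bounding box inset 17 mm from the nearest pair of top edges, running from the floor.

B is a four-legged stool. The seat is 340×280 mm, 31 mm thick, top at z = 405 mm. It stands on four round legs, each 42 mm in diameter, from z = 0 to the seat underside, each leg's axis is inset half a diameter from the nearest pair of seat edges (so the leg's bounding box is flush with the corner).

C is a spool: two coaxial disc flanges of radius 95 mm and thickness 23 mm, joined by a core cylinder of radius 63 mm and height 147 mm. The lower flange rests on z = 0 and the three cylinders share a vertical axis.

Two stools sit around the table at the −y, −x sides. The spool is on top of the table, centred.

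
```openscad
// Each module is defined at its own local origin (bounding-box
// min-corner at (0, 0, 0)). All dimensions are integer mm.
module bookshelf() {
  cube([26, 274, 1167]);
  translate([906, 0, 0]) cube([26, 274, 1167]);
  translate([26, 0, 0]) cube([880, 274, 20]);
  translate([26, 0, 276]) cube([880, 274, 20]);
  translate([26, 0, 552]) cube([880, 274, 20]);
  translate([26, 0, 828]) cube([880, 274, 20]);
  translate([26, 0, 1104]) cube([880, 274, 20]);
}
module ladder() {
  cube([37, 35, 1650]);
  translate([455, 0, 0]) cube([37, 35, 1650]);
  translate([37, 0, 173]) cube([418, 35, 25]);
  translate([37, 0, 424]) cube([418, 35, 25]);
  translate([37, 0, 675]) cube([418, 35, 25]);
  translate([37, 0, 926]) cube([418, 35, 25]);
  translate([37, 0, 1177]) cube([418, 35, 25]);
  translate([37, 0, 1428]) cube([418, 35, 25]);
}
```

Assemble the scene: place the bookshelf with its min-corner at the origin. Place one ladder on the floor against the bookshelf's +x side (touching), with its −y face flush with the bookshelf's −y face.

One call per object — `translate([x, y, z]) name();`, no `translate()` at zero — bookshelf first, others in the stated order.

bookshelf();
translate([932, 0, 0]) ladder();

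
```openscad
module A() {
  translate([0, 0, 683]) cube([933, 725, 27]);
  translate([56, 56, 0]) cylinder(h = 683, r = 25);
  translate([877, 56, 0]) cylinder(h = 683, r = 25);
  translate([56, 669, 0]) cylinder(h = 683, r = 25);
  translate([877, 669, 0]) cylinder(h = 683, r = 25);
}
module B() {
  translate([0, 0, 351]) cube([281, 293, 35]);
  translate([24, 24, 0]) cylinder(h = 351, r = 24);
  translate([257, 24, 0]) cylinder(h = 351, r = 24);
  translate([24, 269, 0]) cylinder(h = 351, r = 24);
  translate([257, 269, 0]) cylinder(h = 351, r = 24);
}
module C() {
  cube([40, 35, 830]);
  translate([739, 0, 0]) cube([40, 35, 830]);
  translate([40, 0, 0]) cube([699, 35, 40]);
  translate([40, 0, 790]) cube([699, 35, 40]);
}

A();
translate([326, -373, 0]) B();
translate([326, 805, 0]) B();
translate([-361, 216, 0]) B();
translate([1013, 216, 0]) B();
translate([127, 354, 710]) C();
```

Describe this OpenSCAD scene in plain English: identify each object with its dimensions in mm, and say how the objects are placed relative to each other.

A is a table with a 933×725 mm rectangular top, 27 mm thick, top surface at z = 710 mm, supported by four round legs of 50 mm diameter, each leg's bounding box inset 31 mm from the nearest pair of top edges, running from the floor.

B is a four-legged stool. The seat is 281×293 mm, 35 mm thick, top at z = 386 mm. It stands on four round legs, each 48 mm in diameter, from z = 0 to the seat underside, each leg's axis is inset half a diameter from the nearest pair of seat edges (so the leg's bounding box is flush with the corner).

C is a picture frame with a 699×750 mm rectangular opening (x by z) and a uniform 40 mm border on every side. Frame depth is 35 mm along y. It is built from two vertical stiles running the full outside height and two horizontal rails spanning the gap between the stiles.

Four stools sit around the table at the −y, +y, −x, +x sides. The picture frame is on top of the table.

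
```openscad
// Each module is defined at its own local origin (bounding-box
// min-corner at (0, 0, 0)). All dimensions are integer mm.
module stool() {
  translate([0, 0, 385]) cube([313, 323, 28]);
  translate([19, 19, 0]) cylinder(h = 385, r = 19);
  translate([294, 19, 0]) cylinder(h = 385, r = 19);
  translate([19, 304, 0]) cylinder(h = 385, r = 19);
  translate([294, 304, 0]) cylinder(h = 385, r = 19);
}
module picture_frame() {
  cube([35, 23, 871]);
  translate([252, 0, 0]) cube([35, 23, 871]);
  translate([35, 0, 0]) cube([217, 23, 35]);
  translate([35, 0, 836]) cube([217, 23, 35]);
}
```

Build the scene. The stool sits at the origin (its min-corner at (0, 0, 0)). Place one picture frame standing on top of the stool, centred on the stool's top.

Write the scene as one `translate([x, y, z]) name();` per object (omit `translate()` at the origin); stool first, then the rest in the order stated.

stool();
translate([13, 150, 413]) picture_frame();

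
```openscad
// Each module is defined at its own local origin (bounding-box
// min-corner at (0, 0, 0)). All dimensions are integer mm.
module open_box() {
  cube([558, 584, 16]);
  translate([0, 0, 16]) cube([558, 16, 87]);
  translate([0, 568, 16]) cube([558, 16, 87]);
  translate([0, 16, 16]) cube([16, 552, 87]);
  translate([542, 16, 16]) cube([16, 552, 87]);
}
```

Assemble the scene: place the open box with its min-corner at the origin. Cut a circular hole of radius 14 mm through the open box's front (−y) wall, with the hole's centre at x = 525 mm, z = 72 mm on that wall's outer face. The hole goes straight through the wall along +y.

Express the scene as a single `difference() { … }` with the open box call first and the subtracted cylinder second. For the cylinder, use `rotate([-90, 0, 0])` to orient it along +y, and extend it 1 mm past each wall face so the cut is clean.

difference() {
  open_box();
  translate([525, -1, 72]) rotate([-90, 0, 0]) cylinder(h = 18, r = 14);
}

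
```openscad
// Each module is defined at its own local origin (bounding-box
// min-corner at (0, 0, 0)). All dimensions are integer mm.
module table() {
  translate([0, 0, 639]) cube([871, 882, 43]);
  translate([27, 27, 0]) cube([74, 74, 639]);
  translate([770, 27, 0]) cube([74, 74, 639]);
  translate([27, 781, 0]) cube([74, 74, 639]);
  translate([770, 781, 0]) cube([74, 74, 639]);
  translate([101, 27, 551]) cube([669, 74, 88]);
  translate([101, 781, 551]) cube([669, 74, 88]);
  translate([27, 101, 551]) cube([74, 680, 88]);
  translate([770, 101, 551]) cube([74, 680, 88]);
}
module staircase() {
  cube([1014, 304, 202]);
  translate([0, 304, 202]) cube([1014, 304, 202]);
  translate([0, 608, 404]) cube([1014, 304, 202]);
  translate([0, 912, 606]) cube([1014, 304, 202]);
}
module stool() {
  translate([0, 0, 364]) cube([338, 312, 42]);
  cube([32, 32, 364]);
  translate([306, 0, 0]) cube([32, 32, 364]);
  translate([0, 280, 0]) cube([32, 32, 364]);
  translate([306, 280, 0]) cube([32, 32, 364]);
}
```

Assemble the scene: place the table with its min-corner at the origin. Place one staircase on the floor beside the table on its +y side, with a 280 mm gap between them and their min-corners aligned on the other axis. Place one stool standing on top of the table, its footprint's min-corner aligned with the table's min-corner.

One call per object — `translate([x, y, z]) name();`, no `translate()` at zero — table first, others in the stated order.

table();
translate([0, 1162, 0]) staircase();
translate([0, 0, 682]) stool();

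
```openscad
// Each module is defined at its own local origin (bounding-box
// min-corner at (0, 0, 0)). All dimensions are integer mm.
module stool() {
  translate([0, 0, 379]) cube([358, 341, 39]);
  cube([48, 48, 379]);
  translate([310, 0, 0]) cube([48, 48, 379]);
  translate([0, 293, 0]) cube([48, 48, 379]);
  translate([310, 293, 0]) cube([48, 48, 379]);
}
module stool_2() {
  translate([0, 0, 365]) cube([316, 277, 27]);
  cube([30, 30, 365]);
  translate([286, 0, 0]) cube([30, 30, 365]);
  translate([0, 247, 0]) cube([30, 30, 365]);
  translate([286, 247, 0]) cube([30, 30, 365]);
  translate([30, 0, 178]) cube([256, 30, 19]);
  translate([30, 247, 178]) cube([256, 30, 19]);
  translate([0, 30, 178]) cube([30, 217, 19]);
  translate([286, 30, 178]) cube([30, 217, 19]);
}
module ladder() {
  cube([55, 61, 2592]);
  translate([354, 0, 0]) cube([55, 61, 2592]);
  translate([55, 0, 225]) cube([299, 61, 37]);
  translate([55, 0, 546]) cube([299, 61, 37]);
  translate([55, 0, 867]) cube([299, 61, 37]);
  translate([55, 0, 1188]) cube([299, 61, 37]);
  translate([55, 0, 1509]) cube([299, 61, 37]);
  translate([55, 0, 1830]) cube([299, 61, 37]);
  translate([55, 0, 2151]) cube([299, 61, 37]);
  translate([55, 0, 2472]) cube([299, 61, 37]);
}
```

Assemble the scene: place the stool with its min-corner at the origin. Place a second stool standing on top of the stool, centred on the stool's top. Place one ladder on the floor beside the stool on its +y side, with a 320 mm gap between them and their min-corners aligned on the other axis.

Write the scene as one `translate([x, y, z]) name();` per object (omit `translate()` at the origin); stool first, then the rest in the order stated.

stool();
translate([21, 32, 418]) stool_2();
translate([0, 661, 0]) ladder();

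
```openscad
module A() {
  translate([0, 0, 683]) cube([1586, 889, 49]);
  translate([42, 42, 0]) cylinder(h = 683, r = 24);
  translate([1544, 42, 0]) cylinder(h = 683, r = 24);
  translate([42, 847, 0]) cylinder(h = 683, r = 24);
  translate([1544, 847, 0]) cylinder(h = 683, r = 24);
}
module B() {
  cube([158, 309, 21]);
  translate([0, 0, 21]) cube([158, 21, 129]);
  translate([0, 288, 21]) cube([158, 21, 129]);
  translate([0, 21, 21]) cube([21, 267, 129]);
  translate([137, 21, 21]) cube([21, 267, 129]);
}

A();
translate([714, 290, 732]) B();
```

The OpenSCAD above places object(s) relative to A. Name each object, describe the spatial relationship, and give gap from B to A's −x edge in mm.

The open box's min-x is at 714; the table's min-x is 0; gap = 714 mm.

A is a table. B is an open box. The open box is on top of the table, centred. The gap from the open box to the table's −x edge is 714 mm.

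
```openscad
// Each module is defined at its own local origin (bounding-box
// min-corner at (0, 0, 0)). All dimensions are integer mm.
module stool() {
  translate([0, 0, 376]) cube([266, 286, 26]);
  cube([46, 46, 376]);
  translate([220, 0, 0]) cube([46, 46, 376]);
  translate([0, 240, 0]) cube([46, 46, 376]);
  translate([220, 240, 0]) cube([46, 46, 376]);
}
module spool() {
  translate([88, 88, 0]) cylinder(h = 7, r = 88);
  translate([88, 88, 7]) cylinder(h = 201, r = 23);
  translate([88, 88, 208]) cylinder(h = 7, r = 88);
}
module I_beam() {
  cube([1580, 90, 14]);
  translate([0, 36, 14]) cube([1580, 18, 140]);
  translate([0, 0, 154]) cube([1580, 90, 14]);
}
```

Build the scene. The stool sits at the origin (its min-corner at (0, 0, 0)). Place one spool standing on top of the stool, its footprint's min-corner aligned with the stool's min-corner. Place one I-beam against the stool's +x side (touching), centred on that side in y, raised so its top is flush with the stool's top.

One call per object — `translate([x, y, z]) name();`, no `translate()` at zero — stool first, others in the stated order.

stool();
translate([0, 0, 402]) spool();
translate([266, 98, 234]) I_beam();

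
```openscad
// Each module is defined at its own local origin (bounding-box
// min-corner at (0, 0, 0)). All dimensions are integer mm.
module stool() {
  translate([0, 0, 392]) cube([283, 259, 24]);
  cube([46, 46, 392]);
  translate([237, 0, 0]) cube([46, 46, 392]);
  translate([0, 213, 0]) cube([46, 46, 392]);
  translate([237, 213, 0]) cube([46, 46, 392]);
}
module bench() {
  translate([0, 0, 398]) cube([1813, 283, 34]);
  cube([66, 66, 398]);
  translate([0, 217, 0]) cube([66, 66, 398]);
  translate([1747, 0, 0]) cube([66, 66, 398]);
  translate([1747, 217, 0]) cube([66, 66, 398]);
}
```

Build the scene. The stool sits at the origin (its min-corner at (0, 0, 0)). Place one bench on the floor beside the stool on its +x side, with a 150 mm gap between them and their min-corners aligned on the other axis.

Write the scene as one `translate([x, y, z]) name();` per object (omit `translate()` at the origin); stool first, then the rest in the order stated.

stool();
translate([433, 0, 0]) bench();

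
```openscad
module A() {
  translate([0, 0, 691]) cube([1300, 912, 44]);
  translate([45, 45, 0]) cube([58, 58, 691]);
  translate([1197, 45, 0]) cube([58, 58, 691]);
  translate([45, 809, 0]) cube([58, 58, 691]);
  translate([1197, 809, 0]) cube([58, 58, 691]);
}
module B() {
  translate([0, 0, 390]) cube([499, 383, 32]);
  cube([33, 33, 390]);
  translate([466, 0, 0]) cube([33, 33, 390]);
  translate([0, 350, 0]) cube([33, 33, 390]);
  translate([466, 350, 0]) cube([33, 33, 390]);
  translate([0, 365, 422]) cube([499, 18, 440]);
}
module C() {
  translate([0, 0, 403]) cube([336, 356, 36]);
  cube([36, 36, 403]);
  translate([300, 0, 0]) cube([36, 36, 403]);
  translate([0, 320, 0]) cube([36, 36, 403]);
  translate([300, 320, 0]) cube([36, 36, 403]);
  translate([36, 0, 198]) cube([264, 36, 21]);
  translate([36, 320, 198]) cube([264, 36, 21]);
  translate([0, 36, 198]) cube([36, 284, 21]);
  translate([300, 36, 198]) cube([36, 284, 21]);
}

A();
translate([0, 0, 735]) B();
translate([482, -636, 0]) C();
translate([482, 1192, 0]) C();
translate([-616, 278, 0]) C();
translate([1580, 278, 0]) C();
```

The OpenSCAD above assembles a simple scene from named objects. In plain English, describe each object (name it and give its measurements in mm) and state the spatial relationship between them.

A is a table with a 1300×912 mm rectangular top, 44 mm thick, top surface at z = 735 mm, supported by four 58×58 mm square legs, each inset 45 mm from the nearest pair of top edges, running from the floor.

B is a chair: 499×383 mm seat, 32 mm thick, top at z = 422 mm, on four 33 mm square corner legs flush with the seat edges. A 18 mm thick backrest slab spans the full seat width, extending 440 mm above the seat top, its back face flush with the seat's +y edge.

C is a four-legged stool. The seat is a 336×356×36 mm slab whose top surface is at z = 439 mm; four square legs, each 36×36 mm in cross-section, run from the floor (z = 0) to the underside of the seat, each flush with a corner of the seat. Four stretchers, 36 mm wide and 21 mm tall, connect adjacent legs with their undersides at z = 198 mm, each running between the inner faces of the legs it joins and aligned with the legs' outer faces on the other axis.

The chair is on top of the table. Four stools sit around the table at the −y, +y, −x, +x sides.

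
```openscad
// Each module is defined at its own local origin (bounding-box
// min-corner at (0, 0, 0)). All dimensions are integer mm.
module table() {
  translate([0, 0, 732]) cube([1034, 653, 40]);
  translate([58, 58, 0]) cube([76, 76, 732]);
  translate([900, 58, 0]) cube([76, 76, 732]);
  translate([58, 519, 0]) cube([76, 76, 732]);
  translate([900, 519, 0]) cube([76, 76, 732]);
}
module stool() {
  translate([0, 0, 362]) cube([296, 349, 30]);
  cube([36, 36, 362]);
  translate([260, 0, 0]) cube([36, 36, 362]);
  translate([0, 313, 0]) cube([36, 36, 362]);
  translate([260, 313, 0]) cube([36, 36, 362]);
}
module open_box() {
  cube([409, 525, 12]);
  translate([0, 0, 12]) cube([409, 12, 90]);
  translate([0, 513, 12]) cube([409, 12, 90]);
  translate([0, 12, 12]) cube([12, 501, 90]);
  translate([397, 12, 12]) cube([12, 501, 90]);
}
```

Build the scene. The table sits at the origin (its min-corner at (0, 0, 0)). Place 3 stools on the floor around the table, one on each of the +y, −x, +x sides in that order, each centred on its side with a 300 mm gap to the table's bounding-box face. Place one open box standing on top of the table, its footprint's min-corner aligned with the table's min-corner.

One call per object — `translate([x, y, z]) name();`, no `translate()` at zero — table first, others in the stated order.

table();
translate([369, 953, 0]) stool();
translate([-596, 152, 0]) stool();
translate([1334, 152, 0]) stool();
translate([0, 0, 772]) open_box();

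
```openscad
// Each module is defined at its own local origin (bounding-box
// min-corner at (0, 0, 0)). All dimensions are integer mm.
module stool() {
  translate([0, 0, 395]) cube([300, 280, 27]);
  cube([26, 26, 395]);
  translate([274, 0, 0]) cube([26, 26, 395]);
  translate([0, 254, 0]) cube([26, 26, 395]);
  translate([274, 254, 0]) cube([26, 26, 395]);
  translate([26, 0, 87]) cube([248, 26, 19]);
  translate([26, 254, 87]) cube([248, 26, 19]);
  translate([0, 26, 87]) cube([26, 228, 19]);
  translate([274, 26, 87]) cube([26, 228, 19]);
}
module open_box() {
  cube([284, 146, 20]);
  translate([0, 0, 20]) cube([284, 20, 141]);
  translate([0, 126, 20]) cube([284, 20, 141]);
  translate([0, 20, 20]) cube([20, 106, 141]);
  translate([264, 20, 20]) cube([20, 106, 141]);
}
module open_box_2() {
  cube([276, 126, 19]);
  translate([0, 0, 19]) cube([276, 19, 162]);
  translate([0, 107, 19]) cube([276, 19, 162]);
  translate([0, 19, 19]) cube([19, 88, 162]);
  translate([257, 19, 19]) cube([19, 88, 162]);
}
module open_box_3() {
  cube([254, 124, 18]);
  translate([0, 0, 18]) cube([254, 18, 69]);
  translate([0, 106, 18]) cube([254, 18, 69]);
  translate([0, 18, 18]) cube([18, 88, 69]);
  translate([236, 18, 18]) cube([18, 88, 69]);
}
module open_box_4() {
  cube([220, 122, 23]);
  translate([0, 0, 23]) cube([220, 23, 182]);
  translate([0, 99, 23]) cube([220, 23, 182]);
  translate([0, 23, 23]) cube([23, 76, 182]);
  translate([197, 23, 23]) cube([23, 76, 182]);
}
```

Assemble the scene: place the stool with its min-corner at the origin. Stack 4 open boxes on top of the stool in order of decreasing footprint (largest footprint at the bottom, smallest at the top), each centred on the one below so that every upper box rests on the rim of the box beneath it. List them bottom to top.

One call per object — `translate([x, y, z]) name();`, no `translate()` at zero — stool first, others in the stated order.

stool();
translate([8, 67, 422]) open_box();
translate([12, 77, 583]) open_box_2();
translate([23, 78, 764]) open_box_3();
translate([40, 79, 851]) open_box_4();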